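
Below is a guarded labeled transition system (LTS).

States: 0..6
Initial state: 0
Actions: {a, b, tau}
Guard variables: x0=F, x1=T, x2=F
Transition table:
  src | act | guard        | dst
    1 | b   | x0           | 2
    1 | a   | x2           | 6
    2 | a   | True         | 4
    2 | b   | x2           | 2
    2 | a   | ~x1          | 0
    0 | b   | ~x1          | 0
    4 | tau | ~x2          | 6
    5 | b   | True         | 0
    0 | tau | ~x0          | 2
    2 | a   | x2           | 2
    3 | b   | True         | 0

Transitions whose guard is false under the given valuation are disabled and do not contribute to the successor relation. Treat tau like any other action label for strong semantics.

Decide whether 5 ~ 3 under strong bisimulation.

Refine partition for ~:
  round 0: {{0,1,2,3,4,5,6}}
  round 1: {{0,4},{1,6},{2},{3,5}}
  round 2: {{0},{1,6},{2},{3,5},{4}}
stable after 3 split(s): 5 block(s)
[5]={3,5}  [3]={3,5}

Answer: BISIMILAR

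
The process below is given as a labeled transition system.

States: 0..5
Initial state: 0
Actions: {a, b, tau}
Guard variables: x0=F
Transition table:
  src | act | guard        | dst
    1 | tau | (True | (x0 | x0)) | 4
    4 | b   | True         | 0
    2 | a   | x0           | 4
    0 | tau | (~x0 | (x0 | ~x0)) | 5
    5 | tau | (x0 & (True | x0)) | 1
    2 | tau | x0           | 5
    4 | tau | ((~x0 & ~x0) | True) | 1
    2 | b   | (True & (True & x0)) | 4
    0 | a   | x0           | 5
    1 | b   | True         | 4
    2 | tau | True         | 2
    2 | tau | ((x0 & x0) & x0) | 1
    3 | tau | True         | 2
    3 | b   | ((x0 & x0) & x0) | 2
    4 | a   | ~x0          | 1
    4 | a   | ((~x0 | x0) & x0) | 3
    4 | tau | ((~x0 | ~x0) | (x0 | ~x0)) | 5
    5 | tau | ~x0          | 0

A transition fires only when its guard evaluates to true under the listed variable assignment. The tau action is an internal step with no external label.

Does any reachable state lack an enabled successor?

Reachable = {0,5}
  0: tau→5  [1 out]
  5: tau→0  [1 out]

Answer: DEADLOCK-FREE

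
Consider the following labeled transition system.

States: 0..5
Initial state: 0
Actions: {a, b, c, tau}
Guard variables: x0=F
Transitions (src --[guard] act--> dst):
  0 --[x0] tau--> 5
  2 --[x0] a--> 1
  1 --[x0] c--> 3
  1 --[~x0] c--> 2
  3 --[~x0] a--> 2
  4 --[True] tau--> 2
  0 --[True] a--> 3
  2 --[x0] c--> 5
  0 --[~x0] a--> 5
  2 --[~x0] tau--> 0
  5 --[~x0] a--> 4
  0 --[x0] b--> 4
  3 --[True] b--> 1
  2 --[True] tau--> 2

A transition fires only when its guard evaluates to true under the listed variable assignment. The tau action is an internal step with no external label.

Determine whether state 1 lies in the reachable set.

Answer: REACHABLE

Trace:
Guard filter leaves 9 enabled edge(s).
Layer 0: {0}
Layer 1: {3,5}  now seen {0,3,5}
Layer 2: {1,2,4}  now seen {0,1,2,3,4,5}
Reachable = {0,1,2,3,4,5}
witness 1: a·b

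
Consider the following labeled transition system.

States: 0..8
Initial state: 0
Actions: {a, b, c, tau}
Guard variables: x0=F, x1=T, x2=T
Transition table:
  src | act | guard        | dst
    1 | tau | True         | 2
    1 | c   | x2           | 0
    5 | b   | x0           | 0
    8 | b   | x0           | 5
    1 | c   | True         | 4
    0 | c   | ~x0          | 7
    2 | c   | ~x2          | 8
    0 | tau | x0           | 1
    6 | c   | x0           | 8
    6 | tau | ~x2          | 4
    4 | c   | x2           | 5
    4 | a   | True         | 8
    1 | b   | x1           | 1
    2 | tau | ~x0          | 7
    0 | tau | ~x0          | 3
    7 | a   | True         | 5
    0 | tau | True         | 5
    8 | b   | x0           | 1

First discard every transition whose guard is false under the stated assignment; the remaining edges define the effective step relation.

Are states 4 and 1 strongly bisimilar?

Compute ~ classes (split until stable):
  π0 = {{0,1,2,3,4,5,6,7,8}}
  π1 = {{0},{1},{2},{3,5,6,8},{4},{7}}
Fixed point at round 2; 6 class(es).
class of 4: {4}; class of 1: {1}

Answer: NOT BISIMILAR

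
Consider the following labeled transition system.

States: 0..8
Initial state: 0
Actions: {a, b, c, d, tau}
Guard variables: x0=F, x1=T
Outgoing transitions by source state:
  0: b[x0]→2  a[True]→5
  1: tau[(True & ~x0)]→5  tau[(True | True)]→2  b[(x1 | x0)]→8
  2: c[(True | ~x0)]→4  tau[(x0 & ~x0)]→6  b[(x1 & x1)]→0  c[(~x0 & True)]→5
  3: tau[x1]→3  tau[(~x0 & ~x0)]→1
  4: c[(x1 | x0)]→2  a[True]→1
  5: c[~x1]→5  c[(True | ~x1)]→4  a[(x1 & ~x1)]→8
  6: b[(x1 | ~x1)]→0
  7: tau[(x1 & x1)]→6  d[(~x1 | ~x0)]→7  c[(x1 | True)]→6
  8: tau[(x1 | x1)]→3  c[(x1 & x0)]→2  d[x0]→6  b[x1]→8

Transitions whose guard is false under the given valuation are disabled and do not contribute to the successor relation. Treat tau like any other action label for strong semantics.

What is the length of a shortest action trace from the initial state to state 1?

Answer: 3

Working:
BFS to 1:
  Layer 0: {0}
  Layer 1: {5}
  Layer 2: {4}
  Layer 3: {1,2}
1 enters at depth 3; path a·c·a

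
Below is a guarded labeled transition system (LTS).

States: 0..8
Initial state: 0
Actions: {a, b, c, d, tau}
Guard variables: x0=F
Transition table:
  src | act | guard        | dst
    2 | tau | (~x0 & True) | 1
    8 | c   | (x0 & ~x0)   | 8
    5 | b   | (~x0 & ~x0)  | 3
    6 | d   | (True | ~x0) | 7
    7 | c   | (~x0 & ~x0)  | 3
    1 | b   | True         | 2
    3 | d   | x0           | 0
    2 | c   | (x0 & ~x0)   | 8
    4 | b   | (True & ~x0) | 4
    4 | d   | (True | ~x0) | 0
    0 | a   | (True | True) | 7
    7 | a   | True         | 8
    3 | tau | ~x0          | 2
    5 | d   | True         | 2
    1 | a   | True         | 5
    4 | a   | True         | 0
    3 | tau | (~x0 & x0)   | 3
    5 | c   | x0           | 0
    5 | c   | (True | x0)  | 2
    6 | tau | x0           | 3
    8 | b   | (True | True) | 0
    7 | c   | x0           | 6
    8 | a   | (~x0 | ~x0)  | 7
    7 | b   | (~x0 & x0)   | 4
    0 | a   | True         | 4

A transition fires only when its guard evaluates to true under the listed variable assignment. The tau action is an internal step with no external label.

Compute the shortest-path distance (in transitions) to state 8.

Breadth-first toward 8:
  L0 = {0}
  L1 = {4,7}
  L2 = {3,8}
depth(8)=2, e.g. a·a

Answer: 2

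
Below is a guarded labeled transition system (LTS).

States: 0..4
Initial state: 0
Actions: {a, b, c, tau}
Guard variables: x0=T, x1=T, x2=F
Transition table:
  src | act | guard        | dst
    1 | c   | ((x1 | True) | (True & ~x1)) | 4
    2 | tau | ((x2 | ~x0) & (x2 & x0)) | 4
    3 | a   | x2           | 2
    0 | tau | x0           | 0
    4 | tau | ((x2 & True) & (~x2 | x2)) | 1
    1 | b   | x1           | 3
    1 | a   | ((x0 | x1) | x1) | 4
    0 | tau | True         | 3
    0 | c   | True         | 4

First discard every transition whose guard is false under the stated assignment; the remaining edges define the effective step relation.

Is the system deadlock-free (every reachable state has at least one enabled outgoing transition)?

Reachable = {0,3,4}
  0: c→4  tau→0  tau→3  [3 out]
  3: ∅  [no exit]
  4: ∅  [no exit]
witness 3: tau

Answer: DEADLOCK at state 3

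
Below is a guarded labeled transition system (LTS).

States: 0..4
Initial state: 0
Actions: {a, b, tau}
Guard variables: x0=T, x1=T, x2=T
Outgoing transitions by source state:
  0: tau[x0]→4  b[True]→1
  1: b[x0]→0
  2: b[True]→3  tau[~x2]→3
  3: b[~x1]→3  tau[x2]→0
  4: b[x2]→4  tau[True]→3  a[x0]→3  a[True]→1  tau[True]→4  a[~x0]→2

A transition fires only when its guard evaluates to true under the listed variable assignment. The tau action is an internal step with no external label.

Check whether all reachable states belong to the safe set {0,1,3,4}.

Allowed set {0,1,3,4}
Reachable = {0,1,3,4}
  0: ✓
  1: ✓
  3: ✓
  4: ✓

Answer: INVARIANT HOLDS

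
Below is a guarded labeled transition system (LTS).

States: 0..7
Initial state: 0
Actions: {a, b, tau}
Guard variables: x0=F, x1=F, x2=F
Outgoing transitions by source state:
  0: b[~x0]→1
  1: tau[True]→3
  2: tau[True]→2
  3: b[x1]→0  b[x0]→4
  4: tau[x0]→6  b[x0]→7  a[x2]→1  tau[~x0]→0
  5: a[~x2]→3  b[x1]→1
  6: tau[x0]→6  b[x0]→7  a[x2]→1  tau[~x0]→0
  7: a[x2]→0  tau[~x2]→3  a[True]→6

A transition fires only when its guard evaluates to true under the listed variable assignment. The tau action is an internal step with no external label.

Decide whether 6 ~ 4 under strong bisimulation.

Answer: BISIMILAR

Trace:
Bisimulation quotient by refinement:
  P[0] = {{0,1,2,3,4,5,6,7}}
  P[1] = {{0},{1,2,4,6},{3},{5},{7}}
  P[2] = {{0},{1},{2},{3},{4,6},{5},{7}}
7 equivalence class(es) (converged in 3)
class of 6: {4,6}; class of 4: {4,6}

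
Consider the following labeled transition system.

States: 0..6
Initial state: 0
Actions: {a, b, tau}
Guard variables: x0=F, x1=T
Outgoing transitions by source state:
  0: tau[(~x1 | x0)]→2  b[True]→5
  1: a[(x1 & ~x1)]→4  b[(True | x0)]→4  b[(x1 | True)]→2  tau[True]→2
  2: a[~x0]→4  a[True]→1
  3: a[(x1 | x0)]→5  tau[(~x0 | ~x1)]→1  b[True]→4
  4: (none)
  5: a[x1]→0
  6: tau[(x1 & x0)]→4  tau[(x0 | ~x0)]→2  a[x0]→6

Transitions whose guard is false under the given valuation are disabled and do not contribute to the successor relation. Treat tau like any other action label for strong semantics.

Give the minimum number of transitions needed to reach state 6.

Answer: UNREACHABLE

Analysis:
Breadth-first toward 6:
  depth 0: {0}
  depth 1: {5}
6 never appears.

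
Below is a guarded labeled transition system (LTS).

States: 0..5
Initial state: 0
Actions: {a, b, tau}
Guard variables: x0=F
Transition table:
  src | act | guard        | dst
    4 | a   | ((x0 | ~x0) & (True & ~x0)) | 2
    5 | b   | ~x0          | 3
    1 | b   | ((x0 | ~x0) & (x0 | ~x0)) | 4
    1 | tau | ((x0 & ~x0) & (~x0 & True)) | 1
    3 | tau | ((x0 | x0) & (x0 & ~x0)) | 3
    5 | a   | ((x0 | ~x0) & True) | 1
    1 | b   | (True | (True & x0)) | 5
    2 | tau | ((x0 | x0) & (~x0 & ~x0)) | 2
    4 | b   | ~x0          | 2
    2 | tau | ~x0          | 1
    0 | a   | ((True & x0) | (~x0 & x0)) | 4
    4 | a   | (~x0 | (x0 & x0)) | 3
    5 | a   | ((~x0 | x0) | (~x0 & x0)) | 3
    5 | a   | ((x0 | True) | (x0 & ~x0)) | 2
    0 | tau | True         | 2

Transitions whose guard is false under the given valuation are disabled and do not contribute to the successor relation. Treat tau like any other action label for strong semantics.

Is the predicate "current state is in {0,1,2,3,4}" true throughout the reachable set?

Answer: INVARIANT VIOLATED at state 5

Analysis:
Inv-set: {0,1,2,3,4}
R = {0,1,2,3,4,5}
  0: safe
  1: safe
  2: safe
  3: safe
  4: safe
  5: outside
reach 5 via tau·tau·b — violates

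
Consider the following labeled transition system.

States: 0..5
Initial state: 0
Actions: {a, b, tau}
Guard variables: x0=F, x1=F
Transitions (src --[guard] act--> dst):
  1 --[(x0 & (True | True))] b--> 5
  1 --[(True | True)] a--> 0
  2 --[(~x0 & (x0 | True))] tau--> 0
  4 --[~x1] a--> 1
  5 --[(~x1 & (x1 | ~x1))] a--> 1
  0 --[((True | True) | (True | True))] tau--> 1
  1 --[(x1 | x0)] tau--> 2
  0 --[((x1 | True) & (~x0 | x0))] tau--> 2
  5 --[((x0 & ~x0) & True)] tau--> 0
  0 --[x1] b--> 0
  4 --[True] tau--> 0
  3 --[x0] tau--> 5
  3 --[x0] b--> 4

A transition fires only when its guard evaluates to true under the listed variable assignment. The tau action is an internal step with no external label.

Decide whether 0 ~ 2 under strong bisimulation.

Answer: NOT BISIMILAR

Working:
Bisimulation quotient by refinement:
  P[0] = {{0,1,2,3,4,5}}
  P[1] = {{0,2},{1,5},{3},{4}}
  P[2] = {{0},{1},{2},{3},{4},{5}}
stable after 3 split(s): 6 block(s)
[0]={0}  [2]={2}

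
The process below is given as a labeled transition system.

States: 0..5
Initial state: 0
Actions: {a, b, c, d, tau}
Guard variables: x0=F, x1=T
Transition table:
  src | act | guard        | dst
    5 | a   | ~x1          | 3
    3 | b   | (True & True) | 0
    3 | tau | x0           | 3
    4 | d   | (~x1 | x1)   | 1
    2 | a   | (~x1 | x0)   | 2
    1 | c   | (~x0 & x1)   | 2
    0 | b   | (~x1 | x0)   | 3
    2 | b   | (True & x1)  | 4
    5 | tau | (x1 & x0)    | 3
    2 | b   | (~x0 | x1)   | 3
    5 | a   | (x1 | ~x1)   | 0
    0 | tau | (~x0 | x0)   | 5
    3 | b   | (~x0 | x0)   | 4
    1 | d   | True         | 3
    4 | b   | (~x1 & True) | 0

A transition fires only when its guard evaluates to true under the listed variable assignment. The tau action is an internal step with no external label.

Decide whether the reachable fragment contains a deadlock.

Answer: DEADLOCK-FREE

Trace:
Reachable = {0,5}
  0: tau→5  [deg 1]
  5: a→0  [deg 1]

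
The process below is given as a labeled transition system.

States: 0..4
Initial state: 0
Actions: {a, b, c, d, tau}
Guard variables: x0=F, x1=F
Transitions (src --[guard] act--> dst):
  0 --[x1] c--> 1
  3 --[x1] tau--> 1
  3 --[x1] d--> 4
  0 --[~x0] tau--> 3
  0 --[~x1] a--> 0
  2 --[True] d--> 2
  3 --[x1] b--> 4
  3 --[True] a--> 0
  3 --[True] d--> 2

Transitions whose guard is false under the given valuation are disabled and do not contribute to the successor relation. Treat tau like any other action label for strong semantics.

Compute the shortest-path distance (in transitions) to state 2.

Answer: 2

Working:
Layered search for 2:
  L0 = {0}
  L1 = {3}
  L2 = {2}
depth(2)=2, e.g. tau·d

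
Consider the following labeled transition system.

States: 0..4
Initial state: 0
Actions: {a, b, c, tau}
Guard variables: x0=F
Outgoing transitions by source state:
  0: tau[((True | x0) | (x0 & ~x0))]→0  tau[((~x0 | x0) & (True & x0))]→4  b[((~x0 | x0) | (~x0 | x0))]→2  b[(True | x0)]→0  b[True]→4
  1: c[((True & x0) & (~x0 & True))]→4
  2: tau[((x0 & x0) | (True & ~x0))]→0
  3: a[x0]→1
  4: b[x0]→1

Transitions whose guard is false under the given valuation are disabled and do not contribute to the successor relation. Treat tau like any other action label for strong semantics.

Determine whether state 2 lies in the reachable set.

Answer: REACHABLE

Trace:
5 transition(s) survive guard evaluation.
Layer 0: {0}
Layer 1: {2,4}  cumulative {0,2,4}
Reach set: {0,2,4}
witness 2: b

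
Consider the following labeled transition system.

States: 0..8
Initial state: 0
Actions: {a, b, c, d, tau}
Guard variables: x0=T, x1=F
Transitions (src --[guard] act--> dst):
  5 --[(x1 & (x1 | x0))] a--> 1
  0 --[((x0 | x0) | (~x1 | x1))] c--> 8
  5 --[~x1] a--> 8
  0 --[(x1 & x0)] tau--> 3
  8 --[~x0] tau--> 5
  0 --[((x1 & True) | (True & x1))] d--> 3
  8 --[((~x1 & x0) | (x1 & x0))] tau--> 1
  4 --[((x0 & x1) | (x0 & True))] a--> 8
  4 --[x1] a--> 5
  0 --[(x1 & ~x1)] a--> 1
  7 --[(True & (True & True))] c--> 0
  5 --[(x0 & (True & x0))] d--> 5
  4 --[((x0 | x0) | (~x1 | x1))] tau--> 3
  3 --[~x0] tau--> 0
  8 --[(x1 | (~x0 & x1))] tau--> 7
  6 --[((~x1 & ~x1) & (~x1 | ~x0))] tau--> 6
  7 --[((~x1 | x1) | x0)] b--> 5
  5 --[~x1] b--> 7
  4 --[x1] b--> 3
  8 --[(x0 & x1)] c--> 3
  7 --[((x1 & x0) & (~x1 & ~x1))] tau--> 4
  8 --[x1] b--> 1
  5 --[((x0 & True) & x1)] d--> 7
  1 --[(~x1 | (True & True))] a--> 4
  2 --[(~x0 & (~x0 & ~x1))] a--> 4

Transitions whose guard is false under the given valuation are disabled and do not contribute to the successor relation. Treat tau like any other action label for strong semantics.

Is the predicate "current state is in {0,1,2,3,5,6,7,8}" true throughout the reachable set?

Answer: INVARIANT VIOLATED at state 4

Trace:
Safe = {0,1,2,3,5,6,7,8}
Reach set: {0,1,3,4,8}
  0: safe
  1: safe
  3: safe
  4: ✗ unsafe
  8: safe
reach 4 via c·tau·a — violates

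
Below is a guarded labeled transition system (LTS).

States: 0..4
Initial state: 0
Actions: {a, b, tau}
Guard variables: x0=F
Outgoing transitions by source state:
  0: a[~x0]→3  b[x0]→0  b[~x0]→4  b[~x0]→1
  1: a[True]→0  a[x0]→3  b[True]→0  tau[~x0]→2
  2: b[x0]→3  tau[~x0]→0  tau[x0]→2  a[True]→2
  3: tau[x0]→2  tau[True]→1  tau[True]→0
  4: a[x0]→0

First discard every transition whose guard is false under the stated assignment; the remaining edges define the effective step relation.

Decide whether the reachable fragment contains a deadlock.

Answer: DEADLOCK at state 4

Trace:
Reachable = {0,1,2,3,4}
  0: a→3  b→1  b→4  [3 out]
  1: a→0  b→0  tau→2  [3 out]
  2: a→2  tau→0  [2 out]
  3: tau→0  tau→1  [2 out]
  4: ∅  [STUCK]
Path to 4: b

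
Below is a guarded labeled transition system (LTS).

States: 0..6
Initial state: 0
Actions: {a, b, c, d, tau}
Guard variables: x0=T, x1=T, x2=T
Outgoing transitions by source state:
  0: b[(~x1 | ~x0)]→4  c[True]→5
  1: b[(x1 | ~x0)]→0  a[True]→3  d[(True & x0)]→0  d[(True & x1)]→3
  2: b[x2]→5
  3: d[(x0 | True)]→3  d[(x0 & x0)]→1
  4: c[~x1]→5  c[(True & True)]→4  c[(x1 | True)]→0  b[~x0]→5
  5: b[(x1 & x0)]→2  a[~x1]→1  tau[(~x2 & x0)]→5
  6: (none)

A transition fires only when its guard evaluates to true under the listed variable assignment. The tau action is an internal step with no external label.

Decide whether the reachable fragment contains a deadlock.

Reachable = {0,2,5}
  0: c→5  [1 exit(s)]
  2: b→5  [1 exit(s)]
  5: b→2  [1 exit(s)]

Answer: DEADLOCK-FREE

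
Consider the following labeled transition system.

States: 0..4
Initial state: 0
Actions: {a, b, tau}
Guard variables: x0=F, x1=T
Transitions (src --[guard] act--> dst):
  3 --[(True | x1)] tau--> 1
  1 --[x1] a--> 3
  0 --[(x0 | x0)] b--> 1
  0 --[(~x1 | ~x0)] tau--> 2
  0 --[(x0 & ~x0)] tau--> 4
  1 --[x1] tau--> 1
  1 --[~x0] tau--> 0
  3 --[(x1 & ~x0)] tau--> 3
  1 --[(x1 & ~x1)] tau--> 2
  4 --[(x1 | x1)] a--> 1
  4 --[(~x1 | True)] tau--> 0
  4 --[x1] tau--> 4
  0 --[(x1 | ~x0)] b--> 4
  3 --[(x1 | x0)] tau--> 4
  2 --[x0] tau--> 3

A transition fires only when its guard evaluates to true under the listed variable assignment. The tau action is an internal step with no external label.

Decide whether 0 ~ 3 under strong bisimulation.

Answer: NOT BISIMILAR

Working:
Compute ~ classes (split until stable):
  round 0: {{0,1,2,3,4}}
  round 1: {{0},{1,4},{2},{3}}
  round 2: {{0},{1},{2},{3},{4}}
Fixed point at round 3; 5 class(es).
[0]={0}  [3]={3}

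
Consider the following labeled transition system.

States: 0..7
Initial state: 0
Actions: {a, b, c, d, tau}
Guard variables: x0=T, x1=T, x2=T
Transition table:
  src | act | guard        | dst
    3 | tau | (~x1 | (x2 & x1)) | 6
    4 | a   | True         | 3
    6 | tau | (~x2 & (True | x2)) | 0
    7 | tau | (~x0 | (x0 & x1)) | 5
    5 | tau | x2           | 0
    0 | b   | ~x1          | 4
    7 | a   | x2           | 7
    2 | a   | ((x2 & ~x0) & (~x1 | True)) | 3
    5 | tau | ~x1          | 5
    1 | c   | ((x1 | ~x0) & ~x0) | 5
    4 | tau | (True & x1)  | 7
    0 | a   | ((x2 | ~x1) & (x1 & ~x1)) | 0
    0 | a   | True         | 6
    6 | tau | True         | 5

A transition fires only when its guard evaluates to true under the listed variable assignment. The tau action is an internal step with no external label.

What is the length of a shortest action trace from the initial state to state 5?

Answer: 2

Analysis:
Breadth-first toward 5:
  depth 0: {0}
  depth 1: {6}
  depth 2: {5}
depth(5)=2, e.g. a·tau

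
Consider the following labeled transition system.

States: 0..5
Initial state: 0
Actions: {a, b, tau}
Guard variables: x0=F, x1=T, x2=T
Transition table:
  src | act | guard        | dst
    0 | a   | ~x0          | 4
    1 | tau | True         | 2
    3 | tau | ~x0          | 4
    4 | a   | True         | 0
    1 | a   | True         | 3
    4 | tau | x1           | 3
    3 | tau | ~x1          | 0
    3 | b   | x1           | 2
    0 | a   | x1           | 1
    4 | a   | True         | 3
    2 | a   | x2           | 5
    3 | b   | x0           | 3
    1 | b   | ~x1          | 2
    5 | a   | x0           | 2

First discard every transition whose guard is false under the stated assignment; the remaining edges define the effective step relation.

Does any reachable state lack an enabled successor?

Answer: DEADLOCK at state 5

Trace:
R = {0,1,2,3,4,5}
  0: a→1  a→4  [deg 2]
  1: a→3  tau→2  [deg 2]
  2: a→5  [deg 1]
  3: b→2  tau→4  [deg 2]
  4: a→0  a→3  tau→3  [deg 3]
  5: ∅  [deadlock]
Path to 5: a·tau·a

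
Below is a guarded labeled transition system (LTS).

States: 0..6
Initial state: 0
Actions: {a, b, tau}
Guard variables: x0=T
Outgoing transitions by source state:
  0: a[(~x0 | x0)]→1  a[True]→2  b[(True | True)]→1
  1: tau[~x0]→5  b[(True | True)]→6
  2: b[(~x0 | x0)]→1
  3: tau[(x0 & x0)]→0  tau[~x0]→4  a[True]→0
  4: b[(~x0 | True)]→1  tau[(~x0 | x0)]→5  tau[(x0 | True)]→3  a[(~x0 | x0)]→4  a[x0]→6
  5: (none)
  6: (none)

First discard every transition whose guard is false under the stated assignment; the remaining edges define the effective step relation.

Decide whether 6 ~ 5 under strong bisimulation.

Bisimulation quotient by refinement:
  π0 = {{0,1,2,3,4,5,6}}
  π1 = {{0},{1,2},{3},{4},{5,6}}
  π2 = {{0},{1},{2},{3},{4},{5,6}}
6 equivalence class(es) (converged in 3)
[6]={5,6}  [5]={5,6}

Answer: BISIMILAR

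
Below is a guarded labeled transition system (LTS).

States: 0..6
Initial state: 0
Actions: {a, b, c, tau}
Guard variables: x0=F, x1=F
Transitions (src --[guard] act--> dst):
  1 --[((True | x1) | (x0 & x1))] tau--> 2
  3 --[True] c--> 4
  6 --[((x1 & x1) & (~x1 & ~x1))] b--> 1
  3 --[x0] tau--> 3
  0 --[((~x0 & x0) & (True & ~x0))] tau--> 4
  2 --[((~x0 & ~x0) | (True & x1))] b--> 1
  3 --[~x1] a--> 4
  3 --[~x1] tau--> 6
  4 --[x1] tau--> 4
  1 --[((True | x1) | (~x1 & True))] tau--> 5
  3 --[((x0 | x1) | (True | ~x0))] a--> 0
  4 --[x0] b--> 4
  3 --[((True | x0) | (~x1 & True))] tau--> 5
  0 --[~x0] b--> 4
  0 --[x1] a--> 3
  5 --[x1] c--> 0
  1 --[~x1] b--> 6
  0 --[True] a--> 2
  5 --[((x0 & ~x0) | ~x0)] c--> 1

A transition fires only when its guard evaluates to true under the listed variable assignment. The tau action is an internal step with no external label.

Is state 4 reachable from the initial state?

Answer: REACHABLE

Analysis:
Guard filter leaves 12 enabled edge(s).
Layer 0: {0}
Layer 1: {2,4}  total {0,2,4}
Layer 2: {1}  total {0,1,2,4}
Layer 3: {5,6}  total {0,1,2,4,5,6}
Reachable = {0,1,2,4,5,6}
Path to 4: b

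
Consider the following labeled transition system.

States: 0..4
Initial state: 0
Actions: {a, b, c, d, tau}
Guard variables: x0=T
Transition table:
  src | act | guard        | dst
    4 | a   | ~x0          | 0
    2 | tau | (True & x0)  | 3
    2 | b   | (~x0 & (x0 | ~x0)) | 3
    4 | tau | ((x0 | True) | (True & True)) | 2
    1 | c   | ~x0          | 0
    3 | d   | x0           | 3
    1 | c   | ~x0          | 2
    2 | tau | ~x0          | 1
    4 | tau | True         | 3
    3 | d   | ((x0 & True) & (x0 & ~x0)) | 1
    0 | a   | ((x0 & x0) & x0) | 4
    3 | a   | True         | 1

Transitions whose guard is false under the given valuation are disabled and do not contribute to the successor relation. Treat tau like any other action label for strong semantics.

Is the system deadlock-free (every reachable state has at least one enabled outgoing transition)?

R = {0,1,2,3,4}
  0: a→4  [deg 1]
  1: ∅  [no exit]
  2: tau→3  [deg 1]
  3: a→1  d→3  [deg 2]
  4: tau→2  tau→3  [deg 2]
Path to 1: a·tau·a

Answer: DEADLOCK at state 1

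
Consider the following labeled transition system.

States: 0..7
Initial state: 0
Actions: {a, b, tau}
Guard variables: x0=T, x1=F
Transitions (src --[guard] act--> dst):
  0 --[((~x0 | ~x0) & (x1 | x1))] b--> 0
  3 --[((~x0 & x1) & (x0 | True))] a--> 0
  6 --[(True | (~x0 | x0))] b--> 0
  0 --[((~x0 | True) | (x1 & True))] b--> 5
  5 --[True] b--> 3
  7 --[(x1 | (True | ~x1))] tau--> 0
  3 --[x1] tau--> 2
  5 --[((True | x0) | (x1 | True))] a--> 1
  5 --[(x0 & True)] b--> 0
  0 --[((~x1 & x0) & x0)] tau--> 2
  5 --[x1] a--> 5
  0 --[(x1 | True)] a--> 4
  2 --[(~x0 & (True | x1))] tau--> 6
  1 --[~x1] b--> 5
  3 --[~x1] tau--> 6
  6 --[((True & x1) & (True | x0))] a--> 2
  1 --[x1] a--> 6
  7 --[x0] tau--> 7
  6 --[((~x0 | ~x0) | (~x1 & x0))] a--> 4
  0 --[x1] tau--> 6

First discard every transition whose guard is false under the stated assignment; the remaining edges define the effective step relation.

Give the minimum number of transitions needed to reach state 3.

Answer: 2

Analysis:
Layered search for 3:
  L0 = {0}
  L1 = {2,4,5}
  L2 = {1,3}
depth(3)=2, e.g. b·b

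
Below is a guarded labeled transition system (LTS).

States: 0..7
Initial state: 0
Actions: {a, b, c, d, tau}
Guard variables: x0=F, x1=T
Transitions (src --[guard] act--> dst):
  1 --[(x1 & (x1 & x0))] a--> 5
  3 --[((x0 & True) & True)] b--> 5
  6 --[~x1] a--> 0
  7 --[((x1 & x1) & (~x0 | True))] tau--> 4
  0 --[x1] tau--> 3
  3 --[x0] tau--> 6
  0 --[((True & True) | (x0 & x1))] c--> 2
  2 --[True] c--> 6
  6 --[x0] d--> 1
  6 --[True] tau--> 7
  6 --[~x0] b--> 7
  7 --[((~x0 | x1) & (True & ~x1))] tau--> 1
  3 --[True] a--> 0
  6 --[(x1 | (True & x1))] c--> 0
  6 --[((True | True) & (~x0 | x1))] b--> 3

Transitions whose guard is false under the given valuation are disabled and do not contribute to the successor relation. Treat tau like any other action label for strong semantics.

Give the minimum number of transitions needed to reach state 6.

Answer: 2

Working:
Breadth-first toward 6:
  Layer 0: {0}
  Layer 1: {2,3}
  Layer 2: {6}
6 enters at depth 2; path c·c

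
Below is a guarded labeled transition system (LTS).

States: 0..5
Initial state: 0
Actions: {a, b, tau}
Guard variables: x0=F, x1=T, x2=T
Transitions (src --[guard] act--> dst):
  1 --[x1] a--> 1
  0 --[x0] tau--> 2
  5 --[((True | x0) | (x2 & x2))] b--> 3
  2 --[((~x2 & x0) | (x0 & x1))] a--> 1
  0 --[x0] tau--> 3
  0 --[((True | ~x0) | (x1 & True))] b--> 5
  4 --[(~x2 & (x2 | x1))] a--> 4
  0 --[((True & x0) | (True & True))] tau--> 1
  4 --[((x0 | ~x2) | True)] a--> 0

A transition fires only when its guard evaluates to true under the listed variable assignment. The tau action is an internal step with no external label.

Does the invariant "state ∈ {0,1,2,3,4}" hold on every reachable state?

Answer: INVARIANT VIOLATED at state 5

Analysis:
Allowed set {0,1,2,3,4}
Reachable = {0,1,3,5}
  0: ok
  1: ok
  3: ok
  5: VIOLATES
witness against invariant: b → 5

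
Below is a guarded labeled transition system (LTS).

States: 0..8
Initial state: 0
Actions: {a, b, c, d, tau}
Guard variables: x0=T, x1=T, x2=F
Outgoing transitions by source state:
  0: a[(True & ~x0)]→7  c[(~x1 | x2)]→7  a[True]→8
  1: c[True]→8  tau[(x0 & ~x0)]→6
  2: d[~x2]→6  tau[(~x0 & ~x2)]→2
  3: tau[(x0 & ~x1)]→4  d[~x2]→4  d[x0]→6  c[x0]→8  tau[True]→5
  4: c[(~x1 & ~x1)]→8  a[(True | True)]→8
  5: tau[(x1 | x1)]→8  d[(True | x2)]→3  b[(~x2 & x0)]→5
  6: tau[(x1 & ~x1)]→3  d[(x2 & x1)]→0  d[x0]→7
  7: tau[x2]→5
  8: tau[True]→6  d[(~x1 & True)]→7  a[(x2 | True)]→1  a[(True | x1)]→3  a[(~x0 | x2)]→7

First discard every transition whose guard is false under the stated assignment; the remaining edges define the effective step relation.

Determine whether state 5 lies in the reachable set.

Answer: REACHABLE

Analysis:
Guard filter leaves 15 enabled edge(s).
L0 = {0}
L1 = {8}  now seen {0,8}
L2 = {1,3,6}  now seen {0,1,3,6,8}
L3 = {4,5,7}  now seen {0,1,3,4,5,6,7,8}
R = {0,1,3,4,5,6,7,8}
Path to 5: a·a·tau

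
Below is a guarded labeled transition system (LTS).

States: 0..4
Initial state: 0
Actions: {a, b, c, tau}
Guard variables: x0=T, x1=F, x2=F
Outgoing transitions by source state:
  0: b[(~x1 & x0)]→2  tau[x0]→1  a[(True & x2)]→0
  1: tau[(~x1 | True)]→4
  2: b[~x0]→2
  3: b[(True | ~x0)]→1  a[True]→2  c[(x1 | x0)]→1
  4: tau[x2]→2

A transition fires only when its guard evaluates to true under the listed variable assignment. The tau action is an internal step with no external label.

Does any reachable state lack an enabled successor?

R = {0,1,2,4}
  0: b→2  tau→1  [2 out]
  1: tau→4  [1 out]
  2: ∅  [no exit]
  4: ∅  [no exit]
witness 2: b

Answer: DEADLOCK at state 2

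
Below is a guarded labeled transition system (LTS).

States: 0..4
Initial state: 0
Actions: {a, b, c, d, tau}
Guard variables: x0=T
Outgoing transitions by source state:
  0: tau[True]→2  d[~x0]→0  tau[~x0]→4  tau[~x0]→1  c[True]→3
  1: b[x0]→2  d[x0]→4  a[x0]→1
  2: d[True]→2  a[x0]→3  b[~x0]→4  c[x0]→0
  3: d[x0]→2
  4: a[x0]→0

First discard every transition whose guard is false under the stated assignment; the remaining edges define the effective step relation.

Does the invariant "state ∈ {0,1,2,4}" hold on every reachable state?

Answer: INVARIANT VIOLATED at state 3

Working:
Allowed set {0,1,2,4}
Reachable = {0,2,3}
  0: ✓
  2: ✓
  3: VIOLATES
counterexample path to 3: c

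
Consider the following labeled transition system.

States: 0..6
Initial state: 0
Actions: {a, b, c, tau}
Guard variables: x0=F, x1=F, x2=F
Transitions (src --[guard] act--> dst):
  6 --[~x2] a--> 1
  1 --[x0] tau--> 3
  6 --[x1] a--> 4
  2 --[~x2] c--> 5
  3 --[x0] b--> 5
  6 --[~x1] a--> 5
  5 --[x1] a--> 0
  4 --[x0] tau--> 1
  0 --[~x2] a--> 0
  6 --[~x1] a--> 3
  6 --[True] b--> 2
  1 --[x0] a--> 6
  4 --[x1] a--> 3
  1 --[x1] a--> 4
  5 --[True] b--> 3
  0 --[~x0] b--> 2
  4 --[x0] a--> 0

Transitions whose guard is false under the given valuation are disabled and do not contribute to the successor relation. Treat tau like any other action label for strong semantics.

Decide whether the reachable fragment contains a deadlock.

Answer: DEADLOCK at state 3

Trace:
R = {0,2,3,5}
  0: a→0  b→2  [deg 2]
  2: c→5  [deg 1]
  3: ∅  [deadlock]
  5: b→3  [deg 1]
Path to 3: b·c·b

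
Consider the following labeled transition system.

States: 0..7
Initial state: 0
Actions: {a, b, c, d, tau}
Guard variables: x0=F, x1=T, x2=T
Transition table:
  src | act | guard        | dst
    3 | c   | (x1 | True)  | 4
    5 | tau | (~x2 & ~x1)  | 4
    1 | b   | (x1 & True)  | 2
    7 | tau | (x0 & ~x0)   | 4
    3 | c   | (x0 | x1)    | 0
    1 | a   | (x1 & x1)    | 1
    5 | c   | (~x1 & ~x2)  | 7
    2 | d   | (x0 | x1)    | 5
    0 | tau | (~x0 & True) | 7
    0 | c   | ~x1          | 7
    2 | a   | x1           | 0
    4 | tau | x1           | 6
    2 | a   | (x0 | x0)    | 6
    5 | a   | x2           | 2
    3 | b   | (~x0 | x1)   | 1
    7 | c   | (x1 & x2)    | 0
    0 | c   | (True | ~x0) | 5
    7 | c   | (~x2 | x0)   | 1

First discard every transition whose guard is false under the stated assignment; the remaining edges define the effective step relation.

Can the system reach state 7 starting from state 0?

Guard filter leaves 12 enabled edge(s).
L0 = {0}
L1 = {5,7}  total {0,5,7}
L2 = {2}  total {0,2,5,7}
R = {0,2,5,7}
trace reaching 7: tau

Answer: REACHABLE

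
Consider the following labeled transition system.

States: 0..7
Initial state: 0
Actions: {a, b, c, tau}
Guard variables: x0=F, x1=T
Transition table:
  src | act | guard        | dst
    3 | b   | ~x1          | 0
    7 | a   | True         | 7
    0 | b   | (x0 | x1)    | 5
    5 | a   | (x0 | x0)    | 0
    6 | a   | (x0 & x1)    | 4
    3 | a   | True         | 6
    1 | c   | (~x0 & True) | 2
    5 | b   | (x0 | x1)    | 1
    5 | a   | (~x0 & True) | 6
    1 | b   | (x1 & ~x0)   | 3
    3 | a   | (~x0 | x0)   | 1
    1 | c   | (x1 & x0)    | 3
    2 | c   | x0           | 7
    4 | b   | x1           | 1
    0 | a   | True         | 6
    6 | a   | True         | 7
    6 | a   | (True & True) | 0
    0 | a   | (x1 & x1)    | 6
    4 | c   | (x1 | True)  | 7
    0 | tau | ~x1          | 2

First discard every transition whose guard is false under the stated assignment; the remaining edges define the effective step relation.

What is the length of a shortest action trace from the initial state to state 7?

Answer: 2

Trace:
Breadth-first toward 7:
  L0 = {0}
  L1 = {5,6}
  L2 = {1,7}
7 enters at depth 2; path a·a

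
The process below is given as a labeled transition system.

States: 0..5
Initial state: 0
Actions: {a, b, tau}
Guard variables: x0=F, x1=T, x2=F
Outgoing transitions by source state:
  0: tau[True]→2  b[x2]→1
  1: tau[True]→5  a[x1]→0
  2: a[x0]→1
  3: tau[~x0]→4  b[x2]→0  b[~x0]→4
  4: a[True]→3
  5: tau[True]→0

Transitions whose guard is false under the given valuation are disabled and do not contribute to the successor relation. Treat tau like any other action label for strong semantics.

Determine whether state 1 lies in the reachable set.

Answer: UNREACHABLE

Working:
Guard filter leaves 7 enabled edge(s).
L0 = {0}
L1 = {2}  now seen {0,2}
Reach set: {0,2}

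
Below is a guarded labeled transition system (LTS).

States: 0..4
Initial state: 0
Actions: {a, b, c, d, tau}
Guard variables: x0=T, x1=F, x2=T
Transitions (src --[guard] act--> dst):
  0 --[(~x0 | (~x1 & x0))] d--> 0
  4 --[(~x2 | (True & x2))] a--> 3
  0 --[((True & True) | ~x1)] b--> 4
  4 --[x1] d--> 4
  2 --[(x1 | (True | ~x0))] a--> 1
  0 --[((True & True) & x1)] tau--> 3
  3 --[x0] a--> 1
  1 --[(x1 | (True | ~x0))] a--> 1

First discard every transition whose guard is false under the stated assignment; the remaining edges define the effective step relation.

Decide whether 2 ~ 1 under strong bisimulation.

Answer: BISIMILAR

Trace:
Bisimulation quotient by refinement:
  round 0: {{0,1,2,3,4}}
  round 1: {{0},{1,2,3,4}}
stable after 2 split(s): 2 block(s)
2∈{1,2,3,4}, 1∈{1,2,3,4}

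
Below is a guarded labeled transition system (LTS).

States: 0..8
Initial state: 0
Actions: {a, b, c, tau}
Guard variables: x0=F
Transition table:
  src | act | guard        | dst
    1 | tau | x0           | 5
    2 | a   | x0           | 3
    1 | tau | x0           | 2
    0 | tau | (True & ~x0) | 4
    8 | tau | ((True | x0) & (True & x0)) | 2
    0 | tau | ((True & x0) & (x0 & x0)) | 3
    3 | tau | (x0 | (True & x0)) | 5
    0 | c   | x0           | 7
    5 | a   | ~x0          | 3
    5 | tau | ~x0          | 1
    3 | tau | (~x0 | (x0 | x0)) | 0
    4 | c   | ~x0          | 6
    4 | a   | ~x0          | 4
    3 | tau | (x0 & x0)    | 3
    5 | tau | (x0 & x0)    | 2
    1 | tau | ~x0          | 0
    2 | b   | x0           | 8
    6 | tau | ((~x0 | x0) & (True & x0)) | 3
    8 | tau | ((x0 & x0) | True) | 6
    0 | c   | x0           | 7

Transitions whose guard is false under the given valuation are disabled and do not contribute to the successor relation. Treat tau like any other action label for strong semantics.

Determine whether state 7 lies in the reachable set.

Guard filter leaves 8 enabled edge(s).
depth 0: {0}
depth 1: {4}  cumulative {0,4}
depth 2: {6}  cumulative {0,4,6}
R = {0,4,6}

Answer: UNREACHABLE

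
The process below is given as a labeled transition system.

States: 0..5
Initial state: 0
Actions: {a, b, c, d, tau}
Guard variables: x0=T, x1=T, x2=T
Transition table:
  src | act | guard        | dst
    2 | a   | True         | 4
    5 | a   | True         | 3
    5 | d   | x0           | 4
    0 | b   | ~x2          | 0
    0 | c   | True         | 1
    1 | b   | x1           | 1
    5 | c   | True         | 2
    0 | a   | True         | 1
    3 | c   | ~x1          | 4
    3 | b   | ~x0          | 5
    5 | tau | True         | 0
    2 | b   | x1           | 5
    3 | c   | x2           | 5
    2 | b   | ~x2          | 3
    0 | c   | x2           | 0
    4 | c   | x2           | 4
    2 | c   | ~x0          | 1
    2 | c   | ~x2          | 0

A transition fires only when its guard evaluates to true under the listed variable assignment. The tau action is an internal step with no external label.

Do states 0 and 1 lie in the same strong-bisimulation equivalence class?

Compute ~ classes (split until stable):
  round 0: {{0,1,2,3,4,5}}
  round 1: {{0},{1},{2},{3,4},{5}}
  round 2: {{0},{1},{2},{3},{4},{5}}
stable after 3 split(s): 6 block(s)
0∈{0}, 1∈{1}

Answer: NOT BISIMILAR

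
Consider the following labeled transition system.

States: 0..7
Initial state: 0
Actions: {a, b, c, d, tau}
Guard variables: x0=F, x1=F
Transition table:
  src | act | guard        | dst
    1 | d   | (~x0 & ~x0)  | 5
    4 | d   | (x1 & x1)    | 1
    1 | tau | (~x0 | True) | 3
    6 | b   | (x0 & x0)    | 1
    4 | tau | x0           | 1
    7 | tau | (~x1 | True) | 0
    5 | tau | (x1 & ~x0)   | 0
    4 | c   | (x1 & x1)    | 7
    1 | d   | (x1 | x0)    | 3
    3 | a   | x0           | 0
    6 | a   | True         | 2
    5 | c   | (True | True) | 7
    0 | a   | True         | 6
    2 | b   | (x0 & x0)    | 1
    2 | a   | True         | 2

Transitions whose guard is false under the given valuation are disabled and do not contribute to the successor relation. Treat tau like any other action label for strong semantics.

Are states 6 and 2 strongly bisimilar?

Answer: BISIMILAR

Trace:
Compute ~ classes (split until stable):
  π0 = {{0,1,2,3,4,5,6,7}}
  π1 = {{0,2,6},{1},{3,4},{5},{7}}
stable after 2 split(s): 5 block(s)
6∈{0,2,6}, 2∈{0,2,6}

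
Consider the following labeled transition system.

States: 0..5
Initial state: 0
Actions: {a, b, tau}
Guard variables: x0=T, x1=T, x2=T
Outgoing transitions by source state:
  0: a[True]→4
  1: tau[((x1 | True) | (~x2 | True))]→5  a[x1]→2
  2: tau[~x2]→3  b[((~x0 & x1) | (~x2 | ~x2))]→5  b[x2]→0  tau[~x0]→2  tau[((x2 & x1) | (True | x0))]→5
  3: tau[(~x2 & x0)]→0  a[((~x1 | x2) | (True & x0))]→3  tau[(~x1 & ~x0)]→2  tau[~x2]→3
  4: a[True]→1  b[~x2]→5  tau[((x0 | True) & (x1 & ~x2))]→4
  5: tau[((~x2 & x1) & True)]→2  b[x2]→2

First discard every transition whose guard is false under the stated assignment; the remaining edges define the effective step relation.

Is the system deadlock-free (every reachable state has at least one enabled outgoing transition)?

R = {0,1,2,4,5}
  0: a→4  [deg 1]
  1: a→2  tau→5  [deg 2]
  2: b→0  tau→5  [deg 2]
  4: a→1  [deg 1]
  5: b→2  [deg 1]

Answer: DEADLOCK-FREE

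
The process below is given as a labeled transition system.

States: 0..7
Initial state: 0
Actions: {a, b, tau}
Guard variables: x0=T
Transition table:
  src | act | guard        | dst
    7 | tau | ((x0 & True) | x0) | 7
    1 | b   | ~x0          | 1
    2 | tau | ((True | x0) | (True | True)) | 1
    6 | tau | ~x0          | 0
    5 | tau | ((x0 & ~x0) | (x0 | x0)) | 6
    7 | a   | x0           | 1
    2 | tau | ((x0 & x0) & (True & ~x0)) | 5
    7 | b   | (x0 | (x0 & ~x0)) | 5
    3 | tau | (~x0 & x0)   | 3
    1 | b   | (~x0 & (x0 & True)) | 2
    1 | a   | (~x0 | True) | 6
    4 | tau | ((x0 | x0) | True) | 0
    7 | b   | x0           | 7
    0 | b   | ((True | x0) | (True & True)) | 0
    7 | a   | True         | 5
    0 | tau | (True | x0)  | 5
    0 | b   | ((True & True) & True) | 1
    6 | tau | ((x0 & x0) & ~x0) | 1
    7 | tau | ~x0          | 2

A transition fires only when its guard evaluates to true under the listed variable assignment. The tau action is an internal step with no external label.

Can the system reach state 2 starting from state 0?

Answer: UNREACHABLE

Trace:
Guard filter leaves 12 enabled edge(s).
Layer 0: {0}
Layer 1: {1,5}  total {0,1,5}
Layer 2: {6}  total {0,1,5,6}
Reachable = {0,1,5,6}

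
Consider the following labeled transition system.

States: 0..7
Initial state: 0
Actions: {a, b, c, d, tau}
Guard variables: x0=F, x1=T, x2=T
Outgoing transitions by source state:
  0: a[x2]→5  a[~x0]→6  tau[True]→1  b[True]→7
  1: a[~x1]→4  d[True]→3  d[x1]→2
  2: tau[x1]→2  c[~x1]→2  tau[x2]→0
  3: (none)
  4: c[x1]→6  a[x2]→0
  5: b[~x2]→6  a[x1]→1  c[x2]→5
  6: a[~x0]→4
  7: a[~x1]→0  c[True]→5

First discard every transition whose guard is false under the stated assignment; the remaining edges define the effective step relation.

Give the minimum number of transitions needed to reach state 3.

Answer: 2

Analysis:
BFS to 3:
  Layer 0: {0}
  Layer 1: {1,5,6,7}
  Layer 2: {2,3,4}
3 enters at depth 2; path tau·d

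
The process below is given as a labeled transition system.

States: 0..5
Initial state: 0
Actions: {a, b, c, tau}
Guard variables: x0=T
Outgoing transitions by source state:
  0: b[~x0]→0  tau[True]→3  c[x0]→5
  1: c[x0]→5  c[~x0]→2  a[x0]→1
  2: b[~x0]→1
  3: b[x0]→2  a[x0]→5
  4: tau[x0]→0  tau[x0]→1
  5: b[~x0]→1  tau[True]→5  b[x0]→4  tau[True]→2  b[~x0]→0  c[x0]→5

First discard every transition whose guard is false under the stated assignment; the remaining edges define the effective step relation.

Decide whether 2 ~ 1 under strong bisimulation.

Answer: NOT BISIMILAR

Working:
Refine partition for ~:
  P[0] = {{0,1,2,3,4,5}}
  P[1] = {{0},{1},{2},{3},{4},{5}}
Fixed point at round 2; 6 class(es).
[2]={2}  [1]={1}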